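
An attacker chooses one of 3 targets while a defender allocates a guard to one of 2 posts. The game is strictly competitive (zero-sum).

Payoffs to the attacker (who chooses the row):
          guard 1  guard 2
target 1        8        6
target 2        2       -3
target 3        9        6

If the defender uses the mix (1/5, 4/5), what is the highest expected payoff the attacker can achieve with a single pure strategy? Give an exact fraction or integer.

33/5

target 1: (8)·(1/5) + (6)·(4/5) = 32/5.
target 2: (2)·(1/5) + (-3)·(4/5) = -2.
target 3: (9)·(1/5) + (6)·(4/5) = 33/5.
The best pure response is target 3 with expected payoff 33/5.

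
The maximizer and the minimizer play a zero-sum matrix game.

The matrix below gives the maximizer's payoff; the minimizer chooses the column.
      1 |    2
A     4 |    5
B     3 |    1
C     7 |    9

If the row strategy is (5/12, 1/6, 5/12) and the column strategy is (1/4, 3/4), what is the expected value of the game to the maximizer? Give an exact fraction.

Against (1/4, 3/4), each row's expected payoff is A: 19/4; B: 3/2; C: 17/2.
Taking the (5/12, 1/6, 5/12)-weighted average: (5/12)·(19/4) + (1/6)·(3/2) + (5/12)·(17/2) = 277/48.

277/48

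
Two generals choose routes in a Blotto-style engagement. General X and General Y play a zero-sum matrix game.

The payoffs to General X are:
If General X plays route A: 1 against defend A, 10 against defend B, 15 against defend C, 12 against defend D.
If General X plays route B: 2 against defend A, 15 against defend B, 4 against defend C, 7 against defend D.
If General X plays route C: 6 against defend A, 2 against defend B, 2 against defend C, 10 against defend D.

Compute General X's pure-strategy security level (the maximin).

The worst-case payoff for each row is route A: 1, route B: 2, route C: 2.
The best of these is 2.

2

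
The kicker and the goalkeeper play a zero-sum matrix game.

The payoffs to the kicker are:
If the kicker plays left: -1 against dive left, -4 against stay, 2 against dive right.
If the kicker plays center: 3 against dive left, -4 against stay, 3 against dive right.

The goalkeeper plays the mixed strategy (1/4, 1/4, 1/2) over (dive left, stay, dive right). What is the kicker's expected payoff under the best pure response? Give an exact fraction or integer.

5/4

left: (-1)·(1/4) + (-4)·(1/4) + (2)·(1/2) = -1/4.
center: (3)·(1/4) + (-4)·(1/4) + (3)·(1/2) = 5/4.
The best pure response is center with expected payoff 5/4.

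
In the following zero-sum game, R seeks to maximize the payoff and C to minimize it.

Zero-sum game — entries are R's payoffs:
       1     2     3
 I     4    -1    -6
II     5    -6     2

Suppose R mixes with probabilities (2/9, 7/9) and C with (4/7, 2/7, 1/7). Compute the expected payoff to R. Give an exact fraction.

Against (4/7, 2/7, 1/7), each row's expected payoff is I: 8/7; II: 10/7.
Taking the (2/9, 7/9)-weighted average: (2/9)·(8/7) + (7/9)·(10/7) = 86/63.

86/63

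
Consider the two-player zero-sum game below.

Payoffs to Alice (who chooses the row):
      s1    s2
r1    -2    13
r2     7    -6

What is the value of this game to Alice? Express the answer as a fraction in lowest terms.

79/28

Row minima are -2 and -6, so Alice's maximin is -2; column maxima are 7 and 13, so Bob's minimax is 7. These differ, so the equilibrium is in mixed strategies.
Let Alice play r1 with probability p. Bob is indifferent when −2p + 7(1−p) = 13p − 6(1−p), giving p = 13/28.
Let Bob play s1 with probability q. Alice is indifferent when −2q + 13(1−q) = 7q − 6(1−q), giving q = 19/28.
The value is -2·(19/28) + (13)·(9/28) = 79/28.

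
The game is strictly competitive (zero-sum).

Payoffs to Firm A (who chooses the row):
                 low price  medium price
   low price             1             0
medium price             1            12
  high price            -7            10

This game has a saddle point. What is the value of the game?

1

Row minima: 0, 1, -7 → Firm A's maximin is 1.
Column maxima: 1, 12 → Firm B's minimax is 1.
They coincide at (medium price, low price), so the value is 1.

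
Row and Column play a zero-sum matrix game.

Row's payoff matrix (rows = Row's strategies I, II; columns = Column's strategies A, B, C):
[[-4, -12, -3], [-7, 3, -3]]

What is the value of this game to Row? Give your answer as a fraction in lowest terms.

-16/3

Column C is strictly dominated by A for Column (it gives Row more in every row).
The remaining 2×2 game on (I, II) × (A, B) has no saddle point. Let Row play I with probability p; indifference gives −4p − 7(1−p) = −12p + 3(1−p), so p = 5/9.
Similarly Column's optimal q on A is 5/6, and the value is -4·(5/6) + (-12)·(1/6) = -16/3.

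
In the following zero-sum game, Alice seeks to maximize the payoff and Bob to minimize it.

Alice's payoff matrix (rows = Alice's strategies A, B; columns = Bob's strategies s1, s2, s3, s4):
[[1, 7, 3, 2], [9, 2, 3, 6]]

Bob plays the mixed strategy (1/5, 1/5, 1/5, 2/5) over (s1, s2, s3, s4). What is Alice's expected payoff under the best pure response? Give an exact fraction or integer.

A: (1)·(1/5) + (7)·(1/5) + (3)·(1/5) + (2)·(2/5) = 3.
B: (9)·(1/5) + (2)·(1/5) + (3)·(1/5) + (6)·(2/5) = 26/5.
The best pure response is B with expected payoff 26/5.

26/5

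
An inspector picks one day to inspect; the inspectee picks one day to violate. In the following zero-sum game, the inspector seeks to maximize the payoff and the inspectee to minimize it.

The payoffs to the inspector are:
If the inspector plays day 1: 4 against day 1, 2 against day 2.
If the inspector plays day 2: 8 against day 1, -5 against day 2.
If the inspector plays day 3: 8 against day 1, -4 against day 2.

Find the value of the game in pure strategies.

2

Row minima: 2, -5, -4 → the inspector's maximin is 2.
Column maxima: 8, 2 → the inspectee's minimax is 2.
They coincide at (day 1, day 2), so the value is 2.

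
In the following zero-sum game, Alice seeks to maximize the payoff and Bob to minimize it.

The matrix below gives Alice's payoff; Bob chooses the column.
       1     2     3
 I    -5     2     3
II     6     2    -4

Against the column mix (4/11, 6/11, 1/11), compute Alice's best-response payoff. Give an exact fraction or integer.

I: (-5)·(4/11) + (2)·(6/11) + (3)·(1/11) = -5/11.
II: (6)·(4/11) + (2)·(6/11) + (-4)·(1/11) = 32/11.
The best pure response is II with expected payoff 32/11.

32/11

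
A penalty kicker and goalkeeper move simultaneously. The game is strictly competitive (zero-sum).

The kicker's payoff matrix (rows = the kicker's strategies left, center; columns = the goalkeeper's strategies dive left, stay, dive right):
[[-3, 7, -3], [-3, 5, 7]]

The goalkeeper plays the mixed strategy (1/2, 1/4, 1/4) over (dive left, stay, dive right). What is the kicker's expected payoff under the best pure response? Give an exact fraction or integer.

3/2

left: (-3)·(1/2) + (7)·(1/4) + (-3)·(1/4) = -1/2.
center: (-3)·(1/2) + (5)·(1/4) + (7)·(1/4) = 3/2.
The best pure response is center with expected payoff 3/2.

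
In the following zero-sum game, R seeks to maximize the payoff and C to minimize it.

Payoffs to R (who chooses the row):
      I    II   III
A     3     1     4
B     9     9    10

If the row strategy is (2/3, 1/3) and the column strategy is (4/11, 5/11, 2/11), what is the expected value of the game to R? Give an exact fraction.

Against (4/11, 5/11, 2/11), each row's expected payoff is A: 25/11; B: 101/11.
Taking the (2/3, 1/3)-weighted average: (2/3)·(25/11) + (1/3)·(101/11) = 151/33.

151/33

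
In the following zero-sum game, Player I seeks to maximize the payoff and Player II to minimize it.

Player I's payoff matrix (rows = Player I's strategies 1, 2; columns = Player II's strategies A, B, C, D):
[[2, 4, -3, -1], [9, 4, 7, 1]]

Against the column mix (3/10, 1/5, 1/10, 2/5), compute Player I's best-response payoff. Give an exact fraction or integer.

1: (2)·(3/10) + (4)·(1/5) + (-3)·(1/10) + (-1)·(2/5) = 7/10.
2: (9)·(3/10) + (4)·(1/5) + (7)·(1/10) + (1)·(2/5) = 23/5.
The best pure response is 2 with expected payoff 23/5.

23/5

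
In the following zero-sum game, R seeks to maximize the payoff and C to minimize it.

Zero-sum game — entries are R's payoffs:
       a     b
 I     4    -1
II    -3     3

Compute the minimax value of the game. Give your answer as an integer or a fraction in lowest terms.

9/11

Row minima are -1 and -3, so R's maximin is -1; column maxima are 4 and 3, so C's minimax is 3. These differ, so the equilibrium is in mixed strategies.
Let R play I with probability p. C is indifferent when 4p − 3(1−p) = −p + 3(1−p), giving p = 6/11.
Let C play a with probability q. R is indifferent when 4q − (1−q) = −3q + 3(1−q), giving q = 4/11.
The value is 4·(4/11) + (-1)·(7/11) = 9/11.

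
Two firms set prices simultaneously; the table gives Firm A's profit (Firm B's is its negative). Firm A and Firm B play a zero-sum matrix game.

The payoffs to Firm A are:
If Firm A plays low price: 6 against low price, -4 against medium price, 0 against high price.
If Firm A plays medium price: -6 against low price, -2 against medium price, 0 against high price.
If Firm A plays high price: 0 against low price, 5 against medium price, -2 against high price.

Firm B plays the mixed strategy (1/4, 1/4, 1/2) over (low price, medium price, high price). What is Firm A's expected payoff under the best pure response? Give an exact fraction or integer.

1/2

low price: (6)·(1/4) + (-4)·(1/4) + (0)·(1/2) = 1/2.
medium price: (-6)·(1/4) + (-2)·(1/4) + (0)·(1/2) = -2.
high price: (0)·(1/4) + (5)·(1/4) + (-2)·(1/2) = 1/4.
The best pure response is low price with expected payoff 1/2.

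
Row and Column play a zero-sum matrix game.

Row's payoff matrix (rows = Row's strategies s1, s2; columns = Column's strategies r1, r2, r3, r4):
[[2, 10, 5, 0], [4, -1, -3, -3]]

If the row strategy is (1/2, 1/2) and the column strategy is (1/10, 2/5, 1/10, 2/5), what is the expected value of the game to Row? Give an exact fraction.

8/5

Against (1/10, 2/5, 1/10, 2/5), each row's expected payoff is s1: 47/10; s2: -3/2.
Taking the (1/2, 1/2)-weighted average: (1/2)·(47/10) + (1/2)·(-3/2) = 8/5.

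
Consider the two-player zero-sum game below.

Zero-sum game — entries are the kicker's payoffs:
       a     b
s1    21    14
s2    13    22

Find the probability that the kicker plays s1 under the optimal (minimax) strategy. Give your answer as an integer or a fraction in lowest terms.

9/16

Row minima are 14 and 13, so the kicker's maximin is 14; column maxima are 21 and 22, so the goalkeeper's minimax is 21. These differ, so the equilibrium is in mixed strategies.
Let the kicker play s1 with probability p. The goalkeeper is indifferent when 21p + 13(1−p) = 14p + 22(1−p), giving p = 9/16.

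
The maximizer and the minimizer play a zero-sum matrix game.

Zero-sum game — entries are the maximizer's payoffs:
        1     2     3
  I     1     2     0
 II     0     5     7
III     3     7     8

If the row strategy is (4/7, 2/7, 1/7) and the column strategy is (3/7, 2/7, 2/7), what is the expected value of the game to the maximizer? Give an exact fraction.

115/49

Against (3/7, 2/7, 2/7), each row's expected payoff is I: 1; II: 24/7; III: 39/7.
Taking the (4/7, 2/7, 1/7)-weighted average: (4/7)·(1) + (2/7)·(24/7) + (1/7)·(39/7) = 115/49.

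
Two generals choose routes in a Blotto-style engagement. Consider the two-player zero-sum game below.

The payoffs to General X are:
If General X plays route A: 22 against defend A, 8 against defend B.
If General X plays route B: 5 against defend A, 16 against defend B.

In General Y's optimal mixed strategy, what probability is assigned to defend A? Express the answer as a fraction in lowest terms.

Row minima are 8 and 5, so General X's maximin is 8; column maxima are 22 and 16, so General Y's minimax is 16. These differ, so the equilibrium is in mixed strategies.
Let General Y play defend A with probability q. General X is indifferent when 22q + 8(1−q) = 5q + 16(1−q), giving q = 8/25.

8/25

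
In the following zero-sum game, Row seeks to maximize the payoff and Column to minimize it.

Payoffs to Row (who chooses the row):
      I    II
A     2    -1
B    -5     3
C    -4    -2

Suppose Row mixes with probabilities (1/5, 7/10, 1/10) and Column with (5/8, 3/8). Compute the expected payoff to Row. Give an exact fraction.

-31/20

Against (5/8, 3/8), each row's expected payoff is A: 7/8; B: -2; C: -13/4.
Taking the (1/5, 7/10, 1/10)-weighted average: (1/5)·(7/8) + (7/10)·(-2) + (1/10)·(-13/4) = -31/20.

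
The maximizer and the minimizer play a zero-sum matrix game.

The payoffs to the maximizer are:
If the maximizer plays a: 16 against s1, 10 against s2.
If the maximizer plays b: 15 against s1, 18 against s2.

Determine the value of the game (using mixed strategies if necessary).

Row minima are 10 and 15, so the maximizer's maximin is 15; column maxima are 16 and 18, so the minimizer's minimax is 16. These differ, so the equilibrium is in mixed strategies.
Let the maximizer play a with probability p. The minimizer is indifferent when 16p + 15(1−p) = 10p + 18(1−p), giving p = 1/3.
Let the minimizer play s1 with probability q. The maximizer is indifferent when 16q + 10(1−q) = 15q + 18(1−q), giving q = 8/9.
The value is 16·(8/9) + (10)·(1/9) = 46/3.

46/3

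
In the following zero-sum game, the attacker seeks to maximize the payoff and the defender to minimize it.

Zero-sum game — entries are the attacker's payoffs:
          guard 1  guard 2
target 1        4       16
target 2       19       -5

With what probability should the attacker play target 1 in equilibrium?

2/3

Row minima are 4 and -5, so the attacker's maximin is 4; column maxima are 19 and 16, so the defender's minimax is 16. These differ, so the equilibrium is in mixed strategies.
Let the attacker play target 1 with probability p. The defender is indifferent when 4p + 19(1−p) = 16p − 5(1−p), giving p = 2/3.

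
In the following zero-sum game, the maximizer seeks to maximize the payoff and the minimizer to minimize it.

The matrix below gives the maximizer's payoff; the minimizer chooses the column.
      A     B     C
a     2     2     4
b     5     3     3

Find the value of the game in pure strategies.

3

Row minima: 2, 3 → the maximizer's maximin is 3.
Column maxima: 5, 3, 4 → the minimizer's minimax is 3.
They coincide at (b, B), so the value is 3.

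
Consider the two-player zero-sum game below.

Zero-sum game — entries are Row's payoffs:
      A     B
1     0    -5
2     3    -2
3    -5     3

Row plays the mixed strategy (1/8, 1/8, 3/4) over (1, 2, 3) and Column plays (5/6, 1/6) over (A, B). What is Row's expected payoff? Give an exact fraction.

Against (5/6, 1/6), each row's expected payoff is 1: -5/6; 2: 13/6; 3: -11/3.
Taking the (1/8, 1/8, 3/4)-weighted average: (1/8)·(-5/6) + (1/8)·(13/6) + (3/4)·(-11/3) = -31/12.

-31/12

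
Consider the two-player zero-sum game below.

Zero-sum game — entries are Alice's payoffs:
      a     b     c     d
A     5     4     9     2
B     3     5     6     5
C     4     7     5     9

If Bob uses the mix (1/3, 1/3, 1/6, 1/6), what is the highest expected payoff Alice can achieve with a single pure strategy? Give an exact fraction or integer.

6

A: (5)·(1/3) + (4)·(1/3) + (9)·(1/6) + (2)·(1/6) = 29/6.
B: (3)·(1/3) + (5)·(1/3) + (6)·(1/6) + (5)·(1/6) = 9/2.
C: (4)·(1/3) + (7)·(1/3) + (5)·(1/6) + (9)·(1/6) = 6.
The best pure response is C with expected payoff 6.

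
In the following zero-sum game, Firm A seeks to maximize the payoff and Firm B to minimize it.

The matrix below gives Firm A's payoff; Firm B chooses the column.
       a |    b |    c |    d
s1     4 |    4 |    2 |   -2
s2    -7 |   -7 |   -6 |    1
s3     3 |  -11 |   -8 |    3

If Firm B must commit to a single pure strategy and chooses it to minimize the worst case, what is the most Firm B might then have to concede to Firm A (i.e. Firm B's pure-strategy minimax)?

The worst case (largest entry) in each column is a: 4, b: 4, c: 2, d: 3.
The best (smallest) of these is 2.

2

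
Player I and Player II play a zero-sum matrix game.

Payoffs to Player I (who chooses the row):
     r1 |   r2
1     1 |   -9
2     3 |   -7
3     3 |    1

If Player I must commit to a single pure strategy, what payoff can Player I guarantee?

1

The worst-case payoff for each row is 1: -9, 2: -7, 3: 1.
The best of these is 1.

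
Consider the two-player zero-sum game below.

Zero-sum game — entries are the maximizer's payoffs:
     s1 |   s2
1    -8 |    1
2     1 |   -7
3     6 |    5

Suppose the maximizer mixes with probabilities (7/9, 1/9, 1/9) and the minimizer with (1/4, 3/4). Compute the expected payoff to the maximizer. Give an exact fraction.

-17/18

Against (1/4, 3/4), each row's expected payoff is 1: -5/4; 2: -5; 3: 21/4.
Taking the (7/9, 1/9, 1/9)-weighted average: (7/9)·(-5/4) + (1/9)·(-5) + (1/9)·(21/4) = -17/18.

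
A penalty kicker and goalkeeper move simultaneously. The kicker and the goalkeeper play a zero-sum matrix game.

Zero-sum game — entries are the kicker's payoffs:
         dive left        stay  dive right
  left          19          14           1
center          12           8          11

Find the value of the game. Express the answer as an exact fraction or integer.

73/8

Column dive left is strictly dominated by stay for the goalkeeper (it gives the kicker more in every row).
The remaining 2×2 game on (left, center) × (stay, dive right) has no saddle point. Let the kicker play left with probability p; indifference gives 14p + 8(1−p) = p + 11(1−p), so p = 3/16.
Similarly the goalkeeper's optimal q on stay is 5/8, and the value is 14·(5/8) + (1)·(3/8) = 73/8.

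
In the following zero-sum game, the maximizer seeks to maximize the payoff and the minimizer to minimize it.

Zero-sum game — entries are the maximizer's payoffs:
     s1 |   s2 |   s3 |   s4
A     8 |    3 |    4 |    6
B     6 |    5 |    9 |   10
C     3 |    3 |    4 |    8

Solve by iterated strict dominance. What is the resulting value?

Column s3 is strictly dominated by s2 for the minimizer (3<4, 5<9, 3<4); eliminate s3.
Row C is strictly dominated by row B (6>3, 5>3, 10>8); eliminate C.
Column s4 is strictly dominated by s2 for the minimizer (3<6, 5<10); eliminate s4.
Column s1 is strictly dominated by s2 for the minimizer (3<8, 5<6); eliminate s1.
Row A is strictly dominated by row B (5>3); eliminate A.
Only (B, s2) remains, with payoff 5.

5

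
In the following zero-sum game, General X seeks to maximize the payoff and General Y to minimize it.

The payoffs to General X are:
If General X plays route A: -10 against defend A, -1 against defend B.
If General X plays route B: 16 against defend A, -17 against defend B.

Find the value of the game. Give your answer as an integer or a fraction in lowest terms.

-31/7

Row minima are -10 and -17, so General X's maximin is -10; column maxima are 16 and -1, so General Y's minimax is -1. These differ, so the equilibrium is in mixed strategies.
Let General X play route A with probability p. General Y is indifferent when −10p + 16(1−p) = −p − 17(1−p), giving p = 11/14.
Let General Y play defend A with probability q. General X is indifferent when −10q − (1−q) = 16q − 17(1−q), giving q = 8/21.
The value is -10·(8/21) + (-1)·(13/21) = -31/7.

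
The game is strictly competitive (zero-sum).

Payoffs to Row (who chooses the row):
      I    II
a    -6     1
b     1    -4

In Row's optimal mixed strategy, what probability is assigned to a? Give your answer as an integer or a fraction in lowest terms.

Row minima are -6 and -4, so Row's maximin is -4; column maxima are 1 and 1, so Column's minimax is 1. These differ, so the equilibrium is in mixed strategies.
Let Row play a with probability p. Column is indifferent when −6p + (1−p) = p − 4(1−p), giving p = 5/12.

5/12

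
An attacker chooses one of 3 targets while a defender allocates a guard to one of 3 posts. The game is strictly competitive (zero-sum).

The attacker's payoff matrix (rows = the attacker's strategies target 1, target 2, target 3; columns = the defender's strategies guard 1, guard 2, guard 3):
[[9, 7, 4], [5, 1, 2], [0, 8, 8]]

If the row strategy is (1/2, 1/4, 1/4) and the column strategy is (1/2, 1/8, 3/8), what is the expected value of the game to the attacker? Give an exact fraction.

Against (1/2, 1/8, 3/8), each row's expected payoff is target 1: 55/8; target 2: 27/8; target 3: 4.
Taking the (1/2, 1/4, 1/4)-weighted average: (1/2)·(55/8) + (1/4)·(27/8) + (1/4)·(4) = 169/32.

169/32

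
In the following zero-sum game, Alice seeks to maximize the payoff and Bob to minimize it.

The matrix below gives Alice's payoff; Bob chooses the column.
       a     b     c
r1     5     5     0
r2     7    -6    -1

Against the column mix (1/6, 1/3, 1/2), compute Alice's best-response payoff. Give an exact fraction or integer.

r1: (5)·(1/6) + (5)·(1/3) + (0)·(1/2) = 5/2.
r2: (7)·(1/6) + (-6)·(1/3) + (-1)·(1/2) = -4/3.
The best pure response is r1 with expected payoff 5/2.

5/2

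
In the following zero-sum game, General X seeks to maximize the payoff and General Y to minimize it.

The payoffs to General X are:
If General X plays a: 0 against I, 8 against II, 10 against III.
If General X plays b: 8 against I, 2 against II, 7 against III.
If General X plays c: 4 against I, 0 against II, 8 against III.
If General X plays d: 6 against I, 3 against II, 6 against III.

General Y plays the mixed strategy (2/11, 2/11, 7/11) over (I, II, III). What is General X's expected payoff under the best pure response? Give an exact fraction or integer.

86/11

a: (0)·(2/11) + (8)·(2/11) + (10)·(7/11) = 86/11.
b: (8)·(2/11) + (2)·(2/11) + (7)·(7/11) = 69/11.
c: (4)·(2/11) + (0)·(2/11) + (8)·(7/11) = 64/11.
d: (6)·(2/11) + (3)·(2/11) + (6)·(7/11) = 60/11.
The best pure response is a with expected payoff 86/11.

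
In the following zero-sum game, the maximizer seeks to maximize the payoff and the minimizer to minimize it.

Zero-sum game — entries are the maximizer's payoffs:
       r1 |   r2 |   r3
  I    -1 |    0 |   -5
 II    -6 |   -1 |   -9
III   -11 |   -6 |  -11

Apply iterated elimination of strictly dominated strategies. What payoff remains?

-5

Row II is strictly dominated by row I (-1>-6, 0>-1, -5>-9); eliminate II.
Row III is strictly dominated by row I (-1>-11, 0>-6, -5>-11); eliminate III.
Column r2 is strictly dominated by r1 for the minimizer (-1<0); eliminate r2.
Column r1 is strictly dominated by r3 for the minimizer (-5<-1); eliminate r1.
Only (I, r3) remains, with payoff -5.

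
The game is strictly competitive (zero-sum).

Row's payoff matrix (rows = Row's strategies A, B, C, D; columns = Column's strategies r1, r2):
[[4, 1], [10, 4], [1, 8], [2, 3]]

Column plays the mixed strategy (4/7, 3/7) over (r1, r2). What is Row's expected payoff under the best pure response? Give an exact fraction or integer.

52/7

A: (4)·(4/7) + (1)·(3/7) = 19/7.
B: (10)·(4/7) + (4)·(3/7) = 52/7.
C: (1)·(4/7) + (8)·(3/7) = 4.
D: (2)·(4/7) + (3)·(3/7) = 17/7.
The best pure response is B with expected payoff 52/7.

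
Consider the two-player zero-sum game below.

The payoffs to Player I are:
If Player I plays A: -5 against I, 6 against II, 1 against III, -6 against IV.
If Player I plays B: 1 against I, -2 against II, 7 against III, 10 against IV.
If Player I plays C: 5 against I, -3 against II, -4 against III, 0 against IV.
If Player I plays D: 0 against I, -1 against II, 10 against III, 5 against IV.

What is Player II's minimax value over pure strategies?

5

The worst case (largest entry) in each column is I: 5, II: 6, III: 10, IV: 10.
The best (smallest) of these is 5.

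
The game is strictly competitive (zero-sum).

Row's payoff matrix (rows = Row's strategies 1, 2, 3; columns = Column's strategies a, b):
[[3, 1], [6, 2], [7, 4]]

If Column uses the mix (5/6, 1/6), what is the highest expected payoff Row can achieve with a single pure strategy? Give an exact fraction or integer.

13/2

1: (3)·(5/6) + (1)·(1/6) = 8/3.
2: (6)·(5/6) + (2)·(1/6) = 16/3.
3: (7)·(5/6) + (4)·(1/6) = 13/2.
The best pure response is 3 with expected payoff 13/2.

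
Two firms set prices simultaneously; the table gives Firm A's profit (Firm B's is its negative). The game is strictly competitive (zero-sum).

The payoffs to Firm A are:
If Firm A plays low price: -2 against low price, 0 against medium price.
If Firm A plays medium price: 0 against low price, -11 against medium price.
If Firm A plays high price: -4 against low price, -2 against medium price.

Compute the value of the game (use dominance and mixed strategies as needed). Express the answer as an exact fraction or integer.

-22/13

Row high price is strictly dominated by row low price, so Firm A never plays it.
The remaining 2×2 game on (low price, medium price) × (low price, medium price) has no saddle point. Let Firm A play low price with probability p; indifference gives −2p = −11(1−p), so p = 11/13.
Similarly Firm B's optimal q on low price is 11/13, and the value is -2·(11/13) + (0)·(2/13) = -22/13.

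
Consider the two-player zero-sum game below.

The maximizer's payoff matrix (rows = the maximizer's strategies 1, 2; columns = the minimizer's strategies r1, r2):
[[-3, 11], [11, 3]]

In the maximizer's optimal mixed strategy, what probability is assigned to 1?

4/11

Row minima are -3 and 3, so the maximizer's maximin is 3; column maxima are 11 and 11, so the minimizer's minimax is 11. These differ, so the equilibrium is in mixed strategies.
Let the maximizer play 1 with probability p. The minimizer is indifferent when −3p + 11(1−p) = 11p + 3(1−p), giving p = 4/11.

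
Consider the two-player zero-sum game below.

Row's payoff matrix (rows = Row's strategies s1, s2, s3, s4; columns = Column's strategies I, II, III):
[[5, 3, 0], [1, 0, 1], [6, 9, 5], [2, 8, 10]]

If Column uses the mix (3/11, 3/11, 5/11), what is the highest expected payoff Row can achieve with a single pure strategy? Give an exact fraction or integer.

s1: (5)·(3/11) + (3)·(3/11) + (0)·(5/11) = 24/11.
s2: (1)·(3/11) + (0)·(3/11) + (1)·(5/11) = 8/11.
s3: (6)·(3/11) + (9)·(3/11) + (5)·(5/11) = 70/11.
s4: (2)·(3/11) + (8)·(3/11) + (10)·(5/11) = 80/11.
The best pure response is s4 with expected payoff 80/11.

80/11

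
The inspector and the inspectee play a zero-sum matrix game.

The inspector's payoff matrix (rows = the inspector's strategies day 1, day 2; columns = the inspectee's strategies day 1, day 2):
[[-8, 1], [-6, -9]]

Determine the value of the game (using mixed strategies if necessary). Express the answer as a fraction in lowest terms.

Row minima are -8 and -9, so the inspector's maximin is -8; column maxima are -6 and 1, so the inspectee's minimax is -6. These differ, so the equilibrium is in mixed strategies.
Let the inspector play day 1 with probability p. The inspectee is indifferent when −8p − 6(1−p) = p − 9(1−p), giving p = 1/4.
Let the inspectee play day 1 with probability q. The inspector is indifferent when −8q + (1−q) = −6q − 9(1−q), giving q = 5/6.
The value is -8·(5/6) + (1)·(1/6) = -13/2.

-13/2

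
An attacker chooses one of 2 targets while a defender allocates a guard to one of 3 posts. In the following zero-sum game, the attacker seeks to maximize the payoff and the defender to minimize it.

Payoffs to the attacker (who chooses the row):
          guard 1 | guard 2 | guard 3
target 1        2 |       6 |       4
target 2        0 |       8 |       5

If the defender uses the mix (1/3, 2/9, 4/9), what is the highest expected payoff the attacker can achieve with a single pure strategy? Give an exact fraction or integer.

4

target 1: (2)·(1/3) + (6)·(2/9) + (4)·(4/9) = 34/9.
target 2: (0)·(1/3) + (8)·(2/9) + (5)·(4/9) = 4.
The best pure response is target 2 with expected payoff 4.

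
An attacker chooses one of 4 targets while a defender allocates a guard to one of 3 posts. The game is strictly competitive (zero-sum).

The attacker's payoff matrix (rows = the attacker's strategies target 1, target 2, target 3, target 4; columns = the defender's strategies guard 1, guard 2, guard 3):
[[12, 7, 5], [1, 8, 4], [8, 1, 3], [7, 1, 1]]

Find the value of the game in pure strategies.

Row minima: 5, 1, 1, 1 → the attacker's maximin is 5.
Column maxima: 12, 8, 5 → the defender's minimax is 5.
They coincide at (target 1, guard 3), so the value is 5.

5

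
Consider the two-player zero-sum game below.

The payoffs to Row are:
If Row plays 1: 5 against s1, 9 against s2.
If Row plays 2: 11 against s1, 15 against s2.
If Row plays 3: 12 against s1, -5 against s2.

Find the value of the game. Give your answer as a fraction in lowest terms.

235/21

Row 1 is strictly dominated by row 2, so Row never plays it.
The remaining 2×2 game on (2, 3) × (s1, s2) has no saddle point. Let Row play 2 with probability p; indifference gives 11p + 12(1−p) = 15p − 5(1−p), so p = 17/21.
Similarly Column's optimal q on s1 is 20/21, and the value is 11·(20/21) + (15)·(1/21) = 235/21.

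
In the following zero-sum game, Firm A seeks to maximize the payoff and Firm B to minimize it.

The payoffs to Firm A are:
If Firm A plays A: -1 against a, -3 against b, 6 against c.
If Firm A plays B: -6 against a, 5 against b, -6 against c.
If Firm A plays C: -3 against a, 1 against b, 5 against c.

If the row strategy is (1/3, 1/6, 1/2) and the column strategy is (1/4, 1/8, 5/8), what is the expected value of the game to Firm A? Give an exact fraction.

Against (1/4, 1/8, 5/8), each row's expected payoff is A: 25/8; B: -37/8; C: 5/2.
Taking the (1/3, 1/6, 1/2)-weighted average: (1/3)·(25/8) + (1/6)·(-37/8) + (1/2)·(5/2) = 73/48.

73/48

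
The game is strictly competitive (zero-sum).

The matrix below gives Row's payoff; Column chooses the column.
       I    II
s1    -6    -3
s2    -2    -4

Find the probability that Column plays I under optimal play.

1/5

Row minima are -6 and -4, so Row's maximin is -4; column maxima are -2 and -3, so Column's minimax is -3. These differ, so the equilibrium is in mixed strategies.
Let Column play I with probability q. Row is indifferent when −6q − 3(1−q) = −2q − 4(1−q), giving q = 1/5.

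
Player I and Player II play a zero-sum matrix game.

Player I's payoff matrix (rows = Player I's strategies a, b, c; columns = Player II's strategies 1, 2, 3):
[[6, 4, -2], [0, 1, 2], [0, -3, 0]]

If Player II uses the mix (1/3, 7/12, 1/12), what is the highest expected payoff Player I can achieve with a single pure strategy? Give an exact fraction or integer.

a: (6)·(1/3) + (4)·(7/12) + (-2)·(1/12) = 25/6.
b: (0)·(1/3) + (1)·(7/12) + (2)·(1/12) = 3/4.
c: (0)·(1/3) + (-3)·(7/12) + (0)·(1/12) = -7/4.
The best pure response is a with expected payoff 25/6.

25/6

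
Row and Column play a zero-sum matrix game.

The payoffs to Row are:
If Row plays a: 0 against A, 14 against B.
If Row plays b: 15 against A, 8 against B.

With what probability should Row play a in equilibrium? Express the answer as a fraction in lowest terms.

1/3

Row minima are 0 and 8, so Row's maximin is 8; column maxima are 15 and 14, so Column's minimax is 14. These differ, so the equilibrium is in mixed strategies.
Let Row play a with probability p. Column is indifferent when 15(1−p) = 14p + 8(1−p), giving p = 1/3.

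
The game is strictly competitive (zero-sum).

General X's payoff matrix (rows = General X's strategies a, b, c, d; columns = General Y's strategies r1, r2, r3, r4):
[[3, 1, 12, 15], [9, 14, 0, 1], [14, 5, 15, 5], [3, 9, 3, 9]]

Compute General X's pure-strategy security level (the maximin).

The worst-case payoff for each row is a: 1, b: 0, c: 5, d: 3.
The best of these is 5.

5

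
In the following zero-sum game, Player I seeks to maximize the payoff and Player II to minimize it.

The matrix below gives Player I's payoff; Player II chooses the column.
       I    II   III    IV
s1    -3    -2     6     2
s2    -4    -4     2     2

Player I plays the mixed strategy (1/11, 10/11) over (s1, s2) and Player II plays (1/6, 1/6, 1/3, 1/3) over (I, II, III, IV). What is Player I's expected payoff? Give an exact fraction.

1/6

Against (1/6, 1/6, 1/3, 1/3), each row's expected payoff is s1: 11/6; s2: 0.
Taking the (1/11, 10/11)-weighted average: (1/11)·(11/6) + (10/11)·(0) = 1/6.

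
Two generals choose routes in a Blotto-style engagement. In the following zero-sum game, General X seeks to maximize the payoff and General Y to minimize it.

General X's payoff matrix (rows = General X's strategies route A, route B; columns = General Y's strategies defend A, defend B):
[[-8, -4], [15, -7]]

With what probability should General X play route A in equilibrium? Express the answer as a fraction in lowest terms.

Row minima are -8 and -7, so General X's maximin is -7; column maxima are 15 and -4, so General Y's minimax is -4. These differ, so the equilibrium is in mixed strategies.
Let General X play route A with probability p. General Y is indifferent when −8p + 15(1−p) = −4p − 7(1−p), giving p = 11/13.

11/13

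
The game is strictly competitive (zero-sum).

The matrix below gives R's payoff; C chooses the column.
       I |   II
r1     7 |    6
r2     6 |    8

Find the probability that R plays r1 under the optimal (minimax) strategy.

Row minima are 6 and 6, so R's maximin is 6; column maxima are 7 and 8, so C's minimax is 7. These differ, so the equilibrium is in mixed strategies.
Let R play r1 with probability p. C is indifferent when 7p + 6(1−p) = 6p + 8(1−p), giving p = 2/3.

2/3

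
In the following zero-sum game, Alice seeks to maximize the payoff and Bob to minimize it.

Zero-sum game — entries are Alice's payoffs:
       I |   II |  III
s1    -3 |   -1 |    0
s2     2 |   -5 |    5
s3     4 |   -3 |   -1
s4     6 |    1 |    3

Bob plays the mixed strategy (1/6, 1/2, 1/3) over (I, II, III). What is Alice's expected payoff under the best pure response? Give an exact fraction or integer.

5/2

s1: (-3)·(1/6) + (-1)·(1/2) + (0)·(1/3) = -1.
s2: (2)·(1/6) + (-5)·(1/2) + (5)·(1/3) = -1/2.
s3: (4)·(1/6) + (-3)·(1/2) + (-1)·(1/3) = -7/6.
s4: (6)·(1/6) + (1)·(1/2) + (3)·(1/3) = 5/2.
The best pure response is s4 with expected payoff 5/2.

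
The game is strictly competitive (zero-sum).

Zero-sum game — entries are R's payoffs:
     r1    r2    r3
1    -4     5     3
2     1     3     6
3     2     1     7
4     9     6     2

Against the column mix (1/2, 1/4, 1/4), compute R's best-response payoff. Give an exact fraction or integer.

13/2

1: (-4)·(1/2) + (5)·(1/4) + (3)·(1/4) = 0.
2: (1)·(1/2) + (3)·(1/4) + (6)·(1/4) = 11/4.
3: (2)·(1/2) + (1)·(1/4) + (7)·(1/4) = 3.
4: (9)·(1/2) + (6)·(1/4) + (2)·(1/4) = 13/2.
The best pure response is 4 with expected payoff 13/2.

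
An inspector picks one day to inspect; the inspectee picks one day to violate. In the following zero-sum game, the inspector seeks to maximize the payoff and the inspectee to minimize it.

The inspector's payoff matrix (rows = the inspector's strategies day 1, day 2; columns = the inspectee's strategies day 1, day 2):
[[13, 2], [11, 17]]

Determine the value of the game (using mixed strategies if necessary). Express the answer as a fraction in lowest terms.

199/17

Row minima are 2 and 11, so the inspector's maximin is 11; column maxima are 13 and 17, so the inspectee's minimax is 13. These differ, so the equilibrium is in mixed strategies.
Let the inspector play day 1 with probability p. The inspectee is indifferent when 13p + 11(1−p) = 2p + 17(1−p), giving p = 6/17.
Let the inspectee play day 1 with probability q. The inspector is indifferent when 13q + 2(1−q) = 11q + 17(1−q), giving q = 15/17.
The value is 13·(15/17) + (2)·(2/17) = 199/17.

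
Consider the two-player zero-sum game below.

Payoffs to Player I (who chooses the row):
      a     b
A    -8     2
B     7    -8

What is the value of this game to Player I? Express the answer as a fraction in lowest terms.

Row minima are -8 and -8, so Player I's maximin is -8; column maxima are 7 and 2, so Player II's minimax is 2. These differ, so the equilibrium is in mixed strategies.
Let Player I play A with probability p. Player II is indifferent when −8p + 7(1−p) = 2p − 8(1−p), giving p = 3/5.
Let Player II play a with probability q. Player I is indifferent when −8q + 2(1−q) = 7q − 8(1−q), giving q = 2/5.
The value is -8·(2/5) + (2)·(3/5) = -2.

-2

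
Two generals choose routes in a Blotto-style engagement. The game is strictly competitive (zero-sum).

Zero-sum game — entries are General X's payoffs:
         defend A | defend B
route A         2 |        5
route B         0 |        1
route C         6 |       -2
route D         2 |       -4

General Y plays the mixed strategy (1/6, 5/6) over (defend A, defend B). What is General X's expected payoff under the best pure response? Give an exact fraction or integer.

route A: (2)·(1/6) + (5)·(5/6) = 9/2.
route B: (0)·(1/6) + (1)·(5/6) = 5/6.
route C: (6)·(1/6) + (-2)·(5/6) = -2/3.
route D: (2)·(1/6) + (-4)·(5/6) = -3.
The best pure response is route A with expected payoff 9/2.

9/2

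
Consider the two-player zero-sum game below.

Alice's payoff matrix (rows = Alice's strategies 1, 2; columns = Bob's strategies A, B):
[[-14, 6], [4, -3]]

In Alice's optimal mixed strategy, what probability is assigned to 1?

7/27

Row minima are -14 and -3, so Alice's maximin is -3; column maxima are 4 and 6, so Bob's minimax is 4. These differ, so the equilibrium is in mixed strategies.
Let Alice play 1 with probability p. Bob is indifferent when −14p + 4(1−p) = 6p − 3(1−p), giving p = 7/27.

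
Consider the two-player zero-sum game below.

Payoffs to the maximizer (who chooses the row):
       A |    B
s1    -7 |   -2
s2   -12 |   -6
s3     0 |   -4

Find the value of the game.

-28/9

Row s2 is strictly dominated by row s1, so the maximizer never plays it.
The remaining 2×2 game on (s1, s3) × (A, B) has no saddle point. Let the maximizer play s1 with probability p; indifference gives −7p = −2p − 4(1−p), so p = 4/9.
Similarly the minimizer's optimal q on A is 2/9, and the value is -7·(2/9) + (-2)·(7/9) = -28/9.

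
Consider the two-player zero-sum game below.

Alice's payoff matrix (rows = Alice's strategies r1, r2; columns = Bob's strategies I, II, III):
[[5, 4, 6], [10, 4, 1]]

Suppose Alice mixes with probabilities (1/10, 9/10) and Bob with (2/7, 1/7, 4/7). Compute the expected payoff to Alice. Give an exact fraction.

Against (2/7, 1/7, 4/7), each row's expected payoff is r1: 38/7; r2: 4.
Taking the (1/10, 9/10)-weighted average: (1/10)·(38/7) + (9/10)·(4) = 29/7.

29/7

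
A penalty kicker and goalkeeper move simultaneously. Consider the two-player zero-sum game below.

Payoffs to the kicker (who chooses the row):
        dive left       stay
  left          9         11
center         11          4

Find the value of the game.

85/9

Row minima are 9 and 4, so the kicker's maximin is 9; column maxima are 11 and 11, so the goalkeeper's minimax is 11. These differ, so the equilibrium is in mixed strategies.
Let the kicker play left with probability p. The goalkeeper is indifferent when 9p + 11(1−p) = 11p + 4(1−p), giving p = 7/9.
Let the goalkeeper play dive left with probability q. The kicker is indifferent when 9q + 11(1−q) = 11q + 4(1−q), giving q = 7/9.
The value is 9·(7/9) + (11)·(2/9) = 85/9.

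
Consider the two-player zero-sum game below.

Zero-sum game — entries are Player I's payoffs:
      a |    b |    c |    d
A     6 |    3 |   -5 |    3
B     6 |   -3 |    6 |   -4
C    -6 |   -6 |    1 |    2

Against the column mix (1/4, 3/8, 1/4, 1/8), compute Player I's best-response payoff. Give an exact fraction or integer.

A: (6)·(1/4) + (3)·(3/8) + (-5)·(1/4) + (3)·(1/8) = 7/4.
B: (6)·(1/4) + (-3)·(3/8) + (6)·(1/4) + (-4)·(1/8) = 11/8.
C: (-6)·(1/4) + (-6)·(3/8) + (1)·(1/4) + (2)·(1/8) = -13/4.
The best pure response is A with expected payoff 7/4.

7/4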